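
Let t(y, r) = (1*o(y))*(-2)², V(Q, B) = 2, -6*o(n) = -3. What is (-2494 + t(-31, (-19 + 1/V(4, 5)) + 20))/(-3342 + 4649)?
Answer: -2492/1307 ≈ -1.9067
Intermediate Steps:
o(n) = ½ (o(n) = -⅙*(-3) = ½)
t(y, r) = 2 (t(y, r) = (1*(½))*(-2)² = (½)*4 = 2)
(-2494 + t(-31, (-19 + 1/V(4, 5)) + 20))/(-3342 + 4649) = (-2494 + 2)/(-3342 + 4649) = -2492/1307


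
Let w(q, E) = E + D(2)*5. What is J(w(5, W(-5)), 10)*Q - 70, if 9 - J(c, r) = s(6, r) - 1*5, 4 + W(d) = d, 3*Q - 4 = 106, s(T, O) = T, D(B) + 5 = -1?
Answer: 670/3 ≈ 223.33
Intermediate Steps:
D(B) = -6 (D(B) = -5 - 1 = -6)
Q = 110/3 (Q = 4/3 + (1/3)*106 = 4/3 + 106/3 = 110/3 ≈ 36.667)
W(d) = -4 + d
w(q, E) = -30 + E (w(q, E) = E - 6*5 = E - 30 = -30 + E)
J(c, r) = 8 (J(c, r) = 9 - (6 - 1*5) = 9 - (6 - 5) = 9 - 1*1 = 9 - 1 = 8)
J(w(5, W(-5)), 10)*Q - 70 = 8*(110/3) - 70 = 880/3 - 70 = 670/3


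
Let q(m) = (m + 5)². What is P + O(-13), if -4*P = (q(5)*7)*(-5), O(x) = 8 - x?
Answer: 896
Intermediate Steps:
q(m) = (5 + m)²
P = 875 (P = -(5 + 5)²*7*(-5)/4 = -10²*7*(-5)/4 = -100*7*(-5)/4 = -175*(-5) = -¼*(-3500) = 875)
P + O(-13) = 875 + (8 - 1*(-13)) = 875 + (8 + 13) = 875 + 21 = 896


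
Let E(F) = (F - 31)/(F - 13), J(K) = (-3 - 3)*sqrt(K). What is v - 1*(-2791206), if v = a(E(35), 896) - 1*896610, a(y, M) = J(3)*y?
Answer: 1894596 - 12*sqrt(3)/11 ≈ 1.8946e+6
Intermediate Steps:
J(K) = -6*sqrt(K)
E(F) = (-31 + F)/(-13 + F)
a(y, M) = -6*y*sqrt(3) (a(y, M) = (-6*sqrt(3))*y = -6*y*sqrt(3))
v = -896610 - 12*sqrt(3)/11 (v = -6*(-31 + 35)/(-13 + 35)*sqrt(3) - 1*896610 = -6*4/22*sqrt(3) - 896610 = -6*(1/22)*4*sqrt(3) - 896610 = -6*2/11*sqrt(3) - 896610 = -12*sqrt(3)/11 - 896610 = -896610 - 12*sqrt(3)/11 ≈ -8.9661e+5)
v - 1*(-2791206) = (-896610 - 12*sqrt(3)/11) - 1*(-2791206) = (-896610 - 12*sqrt(3)/11) + 2791206 = 1894596 - 12*sqrt(3)/11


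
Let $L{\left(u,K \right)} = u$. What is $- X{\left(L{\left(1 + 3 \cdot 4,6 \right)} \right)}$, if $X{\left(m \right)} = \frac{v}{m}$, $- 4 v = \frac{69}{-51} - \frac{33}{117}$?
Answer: $- \frac{271}{8619} \approx -0.031442$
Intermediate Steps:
$v = \frac{271}{663}$ ($v = - \frac{\frac{69}{-51} - \frac{33}{117}}{4} = - \frac{69 \left(- \frac{1}{51}\right) - \frac{11}{39}}{4} = - \frac{- \frac{23}{17} - \frac{11}{39}}{4} = \left(- \frac{1}{4}\right) \left(- \frac{1084}{663}\right) = \frac{271}{663} \approx 0.40875$)
$X{\left(m \right)} = \frac{271}{663 m}$
$- X{\left(L{\left(1 + 3 \cdot 4,6 \right)} \right)} = - \frac{271}{663 \left(1 + 3 \cdot 4\right)} = - \frac{271}{663 \left(1 + 12\right)} = - \frac{271}{663 \cdot 13} = \left(-1\right) \frac{271}{8619} = - \frac{271}{8619}$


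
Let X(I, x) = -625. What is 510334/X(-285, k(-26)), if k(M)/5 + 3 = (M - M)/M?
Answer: -510334/625 ≈ -816.53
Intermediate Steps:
k(M) = -15 (k(M) = -15 + 5*((M - M)/M) = -15 + 5*(0/M) = -15 + 5*0 = -15 + 0 = -15)
510334/X(-285, k(-26)) = 510334/(-625) = 510334*(-1/625) = -510334/625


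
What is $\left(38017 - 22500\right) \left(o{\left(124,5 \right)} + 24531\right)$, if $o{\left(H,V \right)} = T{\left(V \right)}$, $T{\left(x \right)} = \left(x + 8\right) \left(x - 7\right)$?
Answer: $380244085$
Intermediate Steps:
$T{\left(x \right)} = \left(-7 + x\right) \left(8 + x\right)$ ($T{\left(x \right)} = \left(8 + x\right) \left(-7 + x\right) = \left(-7 + x\right) \left(8 + x\right)$)
$o{\left(H,V \right)} = -56 + V + V^{2}$
$\left(38017 - 22500\right) \left(o{\left(124,5 \right)} + 24531\right) = \left(38017 - 22500\right) \left(\left(-56 + 5 + 5^{2}\right) + 24531\right) = 15517 \left(\left(-56 + 5 + 25\right) + 24531\right) = 15517 \left(-26 + 24531\right) = 15517 \cdot 24505 = 380244085$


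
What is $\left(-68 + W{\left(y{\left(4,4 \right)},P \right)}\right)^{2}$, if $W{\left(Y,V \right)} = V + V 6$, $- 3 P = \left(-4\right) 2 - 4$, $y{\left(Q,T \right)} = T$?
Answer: $1600$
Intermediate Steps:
$P = 4$ ($P = - \frac{\left(-4\right) 2 - 4}{3} = - \frac{-8 - 4}{3} = \left(- \frac{1}{3}\right) \left(-12\right) = 4$)
$W{\left(Y,V \right)} = 7 V$ ($W{\left(Y,V \right)} = V + 6 V = 7 V$)
$\left(-68 + W{\left(y{\left(4,4 \right)},P \right)}\right)^{2} = \left(-68 + 7 \cdot 4\right)^{2} = \left(-68 + 28\right)^{2} = \left(-40\right)^{2} = 1600$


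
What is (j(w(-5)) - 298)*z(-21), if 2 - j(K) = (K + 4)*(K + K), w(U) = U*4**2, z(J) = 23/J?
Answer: 95496/7 ≈ 13642.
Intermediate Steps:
w(U) = 16*U (w(U) = U*16 = 16*U)
j(K) = 2 - 2*K*(4 + K) (j(K) = 2 - (K + 4)*(K + K) = 2 - (4 + K)*2*K = 2 - 2*K*(4 + K))
(j(w(-5)) - 298)*z(-21) = ((2 - 128*(-5) - 2*(16*(-5))**2) - 298)*(23/(-21)) = ((2 - 8*(-80) - 2*(-80)**2) - 298)*(23*(-1/21)) = ((2 + 640 - 2*6400) - 298)*(-23/21) = ((2 + 640 - 12800) - 298)*(-23/21) = (-12158 - 298)*(-23/21) = -12456*(-23/21) = 95496/7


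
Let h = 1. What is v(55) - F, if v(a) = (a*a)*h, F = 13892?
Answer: -10867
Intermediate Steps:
v(a) = a² (v(a) = (a*a)*1 = a²*1 = a²)
v(55) - F = 55² - 1*13892 = 3025 - 13892 = -10867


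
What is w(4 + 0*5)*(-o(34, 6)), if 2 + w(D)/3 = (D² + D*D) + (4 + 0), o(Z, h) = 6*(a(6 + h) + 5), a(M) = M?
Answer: -10404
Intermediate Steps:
o(Z, h) = 66 + 6*h (o(Z, h) = 6*((6 + h) + 5) = 6*(11 + h) = 66 + 6*h)
w(D) = 6 + 6*D² (w(D) = -6 + 3*((D² + D*D) + (4 + 0)) = -6 + 3*((D² + D²) + 4) = -6 + 3*(2*D² + 4) = -6 + 3*(4 + 2*D²) = -6 + (12 + 6*D²) = 6 + 6*D²)
w(4 + 0*5)*(-o(34, 6)) = (6 + 6*(4 + 0*5)²)*(-(66 + 6*6)) = (6 + 6*(4 + 0)²)*(-(66 + 36)) = (6 + 6*4²)*(-1*102) = (6 + 6*16)*(-102) = (6 + 96)*(-102) = 102*(-102) = -10404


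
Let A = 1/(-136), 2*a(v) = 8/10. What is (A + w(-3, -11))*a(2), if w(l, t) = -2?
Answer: -273/340 ≈ -0.80294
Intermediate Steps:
a(v) = ⅖ (a(v) = (8/10)/2 = (8*(⅒))/2 = (½)*(⅘) = ⅖)
A = -1/136 ≈ -0.0073529
(A + w(-3, -11))*a(2) = (-1/136 - 2)*(⅖) = -273/136*⅖ = -273/340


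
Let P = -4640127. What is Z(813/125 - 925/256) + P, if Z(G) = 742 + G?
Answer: -148460227497/32000 ≈ -4.6394e+6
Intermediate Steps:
Z(813/125 - 925/256) + P = (742 + (813/125 - 925/256)) - 4640127 = (742 + 92503/32000) - 4640127 = 23836503/32000 - 4640127 = -148460227497/32000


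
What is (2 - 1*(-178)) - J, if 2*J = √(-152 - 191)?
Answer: 180 - 7*I*√7/2 ≈ 180.0 - 9.2601*I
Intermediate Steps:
J = 7*I*√7/2 (J = √(-152 - 191)/2 = √(-343)/2 = (7*I*√7)/2 = 7*I*√7/2 ≈ 9.2601*I)
(2 - 1*(-178)) - J = (2 - 1*(-178)) - 7*I*√7/2 = (2 + 178) - 7*I*√7/2 = 180 - 7*I*√7/2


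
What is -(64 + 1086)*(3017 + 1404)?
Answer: -5084150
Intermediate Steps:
-(64 + 1086)*(3017 + 1404) = -1150*4421 = -1*5084150 = -5084150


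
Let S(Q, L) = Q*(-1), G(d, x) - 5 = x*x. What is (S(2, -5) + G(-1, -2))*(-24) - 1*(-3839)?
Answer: 3671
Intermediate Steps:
G(d, x) = 5 + x² (G(d, x) = 5 + x*x = 5 + x²)
S(Q, L) = -Q
(S(2, -5) + G(-1, -2))*(-24) - 1*(-3839) = (-1*2 + (5 + (-2)²))*(-24) - 1*(-3839) = (-2 + (5 + 4))*(-24) + 3839 = (-2 + 9)*(-24) + 3839 = 7*(-24) + 3839 = -168 + 3839 = 3671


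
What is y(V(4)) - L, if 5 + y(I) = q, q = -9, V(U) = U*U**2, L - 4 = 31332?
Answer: -31350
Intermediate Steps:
L = 31336 (L = 4 + 31332 = 31336)
V(U) = U**3
y(I) = -14 (y(I) = -5 - 9 = -14)
y(V(4)) - L = -14 - 1*31336 = -14 - 31336 = -31350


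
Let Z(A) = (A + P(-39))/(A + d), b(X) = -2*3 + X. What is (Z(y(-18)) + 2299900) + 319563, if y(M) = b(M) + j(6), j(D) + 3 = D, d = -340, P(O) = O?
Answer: 945626203/361 ≈ 2.6195e+6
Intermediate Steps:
b(X) = -6 + X
j(D) = -3 + D
y(M) = -3 + M (y(M) = (-6 + M) + (-3 + 6) = (-6 + M) + 3 = -3 + M)
Z(A) = (-39 + A)/(-340 + A) (Z(A) = (A - 39)/(A - 340) = (-39 + A)/(-340 + A))
(Z(y(-18)) + 2299900) + 319563 = ((-39 + (-3 - 18))/(-340 + (-3 - 18)) + 2299900) + 319563 = ((-39 - 21)/(-340 - 21) + 2299900) + 319563 = (-60/(-361) + 2299900) + 319563 = (-1/361*(-60) + 2299900) + 319563 = (60/361 + 2299900) + 319563 = 830263960/361 + 319563 = 945626203/361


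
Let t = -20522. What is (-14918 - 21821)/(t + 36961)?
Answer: -36739/16439 ≈ -2.2349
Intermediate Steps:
(-14918 - 21821)/(t + 36961) = (-14918 - 21821)/(-20522 + 36961) = -36739/16439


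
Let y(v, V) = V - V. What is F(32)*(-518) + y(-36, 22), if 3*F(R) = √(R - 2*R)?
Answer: -2072*I*√2/3 ≈ -976.75*I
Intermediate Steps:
y(v, V) = 0
F(R) = √(-R)/3 (F(R) = √(R - 2*R)/3 = √(-R)/3)
F(32)*(-518) + y(-36, 22) = (√(-1*32)/3)*(-518) + 0 = (√(-32)/3)*(-518) + 0 = ((4*I*√2)/3)*(-518) + 0 = (4*I*√2/3)*(-518) + 0 = -2072*I*√2/3 + 0 = -2072*I*√2/3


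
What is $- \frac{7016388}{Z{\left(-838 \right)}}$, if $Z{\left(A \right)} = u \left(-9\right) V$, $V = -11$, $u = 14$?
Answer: $- \frac{1169398}{231} \approx -5062.3$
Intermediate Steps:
$Z{\left(A \right)} = 1386$ ($Z{\left(A \right)} = 14 \left(-9\right) \left(-11\right) = \left(-126\right) \left(-11\right) = 1386$)
$- \frac{7016388}{Z{\left(-838 \right)}} = - \frac{7016388}{1386} = \left(-7016388\right) \frac{1}{1386} = - \frac{1169398}{231}$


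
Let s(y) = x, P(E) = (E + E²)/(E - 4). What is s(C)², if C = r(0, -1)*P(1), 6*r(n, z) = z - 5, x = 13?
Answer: 169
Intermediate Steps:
r(n, z) = -⅚ + z/6 (r(n, z) = (z - 5)/6 = (-5 + z)/6 = -⅚ + z/6)
P(E) = (E + E²)/(-4 + E)
C = ⅔ (C = (-⅚ + (⅙)*(-1))*(1*(1 + 1)/(-4 + 1)) = (-⅚ - ⅙)*(1*2/(-3)) = -(-1)*2/3 = -1*(-⅔) = ⅔ ≈ 0.66667)
s(y) = 13
s(C)² = 13² = 169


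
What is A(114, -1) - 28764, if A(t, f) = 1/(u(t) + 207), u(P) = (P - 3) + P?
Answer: -12426047/432 ≈ -28764.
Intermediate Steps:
u(P) = -3 + 2*P (u(P) = (-3 + P) + P = -3 + 2*P)
A(t, f) = 1/(204 + 2*t) (A(t, f) = 1/((-3 + 2*t) + 207) = 1/(204 + 2*t))
A(114, -1) - 28764 = 1/(2*(102 + 114)) - 28764 = (½)/216 - 28764 = (½)*(1/216) - 28764 = 1/432 - 28764 = -12426047/432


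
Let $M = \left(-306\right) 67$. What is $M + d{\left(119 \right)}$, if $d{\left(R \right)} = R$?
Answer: $-20383$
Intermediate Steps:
$M = -20502$
$M + d{\left(119 \right)} = -20502 + 119 = -20383$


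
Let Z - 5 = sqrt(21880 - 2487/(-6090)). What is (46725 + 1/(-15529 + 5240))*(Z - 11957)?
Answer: -5745966118848/10289 + 240376762*sqrt(90166974870)/10443335 ≈ -5.5155e+8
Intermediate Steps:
Z = 5 + sqrt(90166974870)/2030 (Z = 5 + sqrt(21880 - 2487/(-6090)) = 5 + sqrt(21880 - 2487*(-1/6090)) = 5 + sqrt(21880 + 829/2030) = 5 + sqrt(44417229/2030) = 5 + sqrt(90166974870)/2030 ≈ 152.92)
(46725 + 1/(-15529 + 5240))*(Z - 11957) = (46725 + 1/(-15529 + 5240))*((5 + sqrt(90166974870)/2030) - 11957) = (46725 + 1/(-10289))*(-11952 + sqrt(90166974870)/2030) = (46725 - 1/10289)*(-11952 + sqrt(90166974870)/2030) = 480753524*(-11952 + sqrt(90166974870)/2030)/10289 = -5745966118848/10289 + 240376762*sqrt(90166974870)/10443335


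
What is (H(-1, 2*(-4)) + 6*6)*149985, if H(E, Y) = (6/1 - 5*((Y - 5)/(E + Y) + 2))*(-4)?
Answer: 12132120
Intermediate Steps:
H(E, Y) = 16 + 20*(-5 + Y)/(E + Y) (H(E, Y) = (6*1 - 5*((-5 + Y)/(E + Y) + 2))*(-4) = (6 - 5*((-5 + Y)/(E + Y) + 2))*(-4) = (6 - 5*(2 + (-5 + Y)/(E + Y)))*(-4) = (6 + (-10 - 5*(-5 + Y)/(E + Y)))*(-4) = (-4 - 5*(-5 + Y)/(E + Y))*(-4) = 16 + 20*(-5 + Y)/(E + Y))
(H(-1, 2*(-4)) + 6*6)*149985 = (4*(-25 + 4*(-1) + 9*(2*(-4)))/(-1 + 2*(-4)) + 6*6)*149985 = (4*(-25 - 4 + 9*(-8))/(-1 - 8) + 36)*149985 = (4*(-25 - 4 - 72)/(-9) + 36)*149985 = (4*(-⅑)*(-101) + 36)*149985 = (404/9 + 36)*149985 = (728/9)*149985 = 12132120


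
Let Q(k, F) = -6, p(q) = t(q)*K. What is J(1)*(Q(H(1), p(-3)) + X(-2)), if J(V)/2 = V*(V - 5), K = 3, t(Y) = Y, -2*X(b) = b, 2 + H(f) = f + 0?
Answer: 40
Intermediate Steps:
H(f) = -2 + f (H(f) = -2 + (f + 0) = -2 + f)
X(b) = -b/2
p(q) = 3*q (p(q) = q*3 = 3*q)
J(V) = 2*V*(-5 + V) (J(V) = 2*(V*(V - 5)) = 2*(V*(-5 + V)) = 2*V*(-5 + V))
J(1)*(Q(H(1), p(-3)) + X(-2)) = (2*1*(-5 + 1))*(-6 - ½*(-2)) = (2*1*(-4))*(-6 + 1) = -8*(-5) = 40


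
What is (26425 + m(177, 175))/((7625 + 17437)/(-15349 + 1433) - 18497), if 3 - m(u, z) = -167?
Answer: -185048010/128714657 ≈ -1.4377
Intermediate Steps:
m(u, z) = 170 (m(u, z) = 3 - 1*(-167) = 3 + 167 = 170)
(26425 + m(177, 175))/((7625 + 17437)/(-15349 + 1433) - 18497) = (26425 + 170)/((7625 + 17437)/(-15349 + 1433) - 18497) = 26595/(25062/(-13916) - 18497) = 26595/(25062*(-1/13916) - 18497) = 26595/(-12531/6958 - 18497) = 26595/(-128714657/6958) = 26595*(-6958/128714657) = -185048010/128714657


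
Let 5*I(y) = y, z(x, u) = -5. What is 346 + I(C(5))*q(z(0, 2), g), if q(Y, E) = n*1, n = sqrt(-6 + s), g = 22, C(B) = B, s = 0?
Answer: 346 + I*sqrt(6) ≈ 346.0 + 2.4495*I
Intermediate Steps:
n = I*sqrt(6) (n = sqrt(-6 + 0) = sqrt(-6) = I*sqrt(6) ≈ 2.4495*I)
q(Y, E) = I*sqrt(6) (q(Y, E) = (I*sqrt(6))*1 = I*sqrt(6))
I(y) = y/5
346 + I(C(5))*q(z(0, 2), g) = 346 + ((1/5)*5)*(I*sqrt(6)) = 346 + 1*(I*sqrt(6)) = 346 + I*sqrt(6)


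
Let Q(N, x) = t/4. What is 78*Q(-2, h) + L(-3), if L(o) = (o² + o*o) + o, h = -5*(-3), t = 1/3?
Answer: 43/2 ≈ 21.500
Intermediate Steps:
t = ⅓ ≈ 0.33333
h = 15
L(o) = o + 2*o² (L(o) = (o² + o²) + o = 2*o² + o = o + 2*o²)
Q(N, x) = 1/12 (Q(N, x) = (⅓)/4 = (⅓)*(¼) = 1/12)
78*Q(-2, h) + L(-3) = 78*(1/12) - 3*(1 + 2*(-3)) = 13/2 - 3*(1 - 6) = 13/2 - 3*(-5) = 13/2 + 15 = 43/2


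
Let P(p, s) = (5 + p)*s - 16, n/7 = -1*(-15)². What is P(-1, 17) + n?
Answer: -1523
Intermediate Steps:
n = -1575 (n = 7*(-1*(-15)²) = 7*(-1*225) = 7*(-225) = -1575)
P(p, s) = -16 + s*(5 + p) (P(p, s) = s*(5 + p) - 16 = -16 + s*(5 + p))
P(-1, 17) + n = (-16 + 5*17 - 1*17) - 1575 = (-16 + 85 - 17) - 1575 = 52 - 1575 = -1523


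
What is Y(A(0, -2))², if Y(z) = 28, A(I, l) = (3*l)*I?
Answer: 784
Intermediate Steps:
A(I, l) = 3*I*l
Y(A(0, -2))² = 28² = 784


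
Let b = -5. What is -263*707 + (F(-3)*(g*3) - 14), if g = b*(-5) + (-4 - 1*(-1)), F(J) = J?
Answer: -186153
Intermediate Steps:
g = 22 (g = -5*(-5) + (-4 - 1*(-1)) = 25 + (-4 + 1) = 25 - 3 = 22)
-263*707 + (F(-3)*(g*3) - 14) = -263*707 + (-66*3 - 14) = -185941 + (-3*66 - 14) = -185941 + (-198 - 14) = -185941 - 212 = -186153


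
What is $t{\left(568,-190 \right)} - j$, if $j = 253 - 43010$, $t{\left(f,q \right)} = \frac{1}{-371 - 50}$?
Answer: $\frac{18000696}{421} \approx 42757.0$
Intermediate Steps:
$t{\left(f,q \right)} = - \frac{1}{421}$ ($t{\left(f,q \right)} = \frac{1}{-421} = - \frac{1}{421}$)
$j = -42757$ ($j = 253 - 43010 = -42757$)
$t{\left(568,-190 \right)} - j = - \frac{1}{421} - -42757 = - \frac{1}{421} + 42757 = \frac{18000696}{421}$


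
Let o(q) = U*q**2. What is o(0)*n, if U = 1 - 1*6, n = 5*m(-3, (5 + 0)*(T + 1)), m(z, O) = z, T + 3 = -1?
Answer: 0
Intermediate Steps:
T = -4 (T = -3 - 1 = -4)
n = -15 (n = 5*(-3) = -15)
U = -5 (U = 1 - 6 = -5)
o(q) = -5*q**2
o(0)*n = -5*0**2*(-15) = -5*0*(-15) = 0*(-15) = 0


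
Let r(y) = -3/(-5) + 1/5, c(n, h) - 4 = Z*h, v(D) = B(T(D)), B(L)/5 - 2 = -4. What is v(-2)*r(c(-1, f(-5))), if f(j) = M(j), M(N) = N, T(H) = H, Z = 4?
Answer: -8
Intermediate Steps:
B(L) = -10 (B(L) = 10 + 5*(-4) = 10 - 20 = -10)
v(D) = -10
f(j) = j
c(n, h) = 4 + 4*h
r(y) = 4/5 (r(y) = -3*(-1/5) + 1*(1/5) = 3/5 + 1/5 = 4/5)
v(-2)*r(c(-1, f(-5))) = -10*4/5 = -8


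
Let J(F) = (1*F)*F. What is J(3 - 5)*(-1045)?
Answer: -4180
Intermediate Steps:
J(F) = F**2 (J(F) = F*F = F**2)
J(3 - 5)*(-1045) = (3 - 5)**2*(-1045) = (-2)**2*(-1045) = 4*(-1045) = -4180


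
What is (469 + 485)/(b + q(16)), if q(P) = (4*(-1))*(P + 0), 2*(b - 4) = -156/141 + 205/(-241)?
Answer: -7203972/460469 ≈ -15.645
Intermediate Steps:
b = 68449/22654 (b = 4 + (-156/141 + 205/(-241))/2 = 4 + (-156*1/141 + 205*(-1/241))/2 = 4 + (-52/47 - 205/241)/2 = 4 + (1/2)*(-22167/11327) = 4 - 22167/22654 = 68449/22654 ≈ 3.0215)
q(P) = -4*P
(469 + 485)/(b + q(16)) = (469 + 485)/(68449/22654 - 4*16) = 954/(68449/22654 - 64) = 954/(-1381407/22654) = 954*(-22654/1381407) = -7203972/460469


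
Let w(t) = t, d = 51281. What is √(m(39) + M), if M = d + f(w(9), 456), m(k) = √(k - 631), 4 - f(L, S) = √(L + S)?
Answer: √(51285 - √465 + 4*I*√37) ≈ 226.41 + 0.0537*I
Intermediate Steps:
f(L, S) = 4 - √(L + S)
m(k) = √(-631 + k)
M = 51285 - √465 (M = 51281 + (4 - √(9 + 456)) = 51281 + (4 - √465) = 51285 - √465 ≈ 51263.)
√(m(39) + M) = √(√(-631 + 39) + (51285 - √465)) = √(√(-592) + (51285 - √465)) = √(4*I*√37 + (51285 - √465)) = √(51285 - √465 + 4*I*√37)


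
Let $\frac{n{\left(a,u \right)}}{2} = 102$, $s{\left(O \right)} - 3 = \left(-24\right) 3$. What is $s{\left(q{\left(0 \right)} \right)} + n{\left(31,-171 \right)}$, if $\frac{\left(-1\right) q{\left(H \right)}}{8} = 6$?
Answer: $135$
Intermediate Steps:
$q{\left(H \right)} = -48$ ($q{\left(H \right)} = \left(-8\right) 6 = -48$)
$s{\left(O \right)} = -69$ ($s{\left(O \right)} = 3 - 72 = -69$)
$n{\left(a,u \right)} = 204$ ($n{\left(a,u \right)} = 2 \cdot 102 = 204$)
$s{\left(q{\left(0 \right)} \right)} + n{\left(31,-171 \right)} = -69 + 204 = 135$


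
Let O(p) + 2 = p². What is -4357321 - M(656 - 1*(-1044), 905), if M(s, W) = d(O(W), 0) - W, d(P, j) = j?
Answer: -4356416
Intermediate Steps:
O(p) = -2 + p²
M(s, W) = -W (M(s, W) = 0 - W = -W)
-4357321 - M(656 - 1*(-1044), 905) = -4357321 - (-1)*905 = -4357321 - 1*(-905) = -4357321 + 905 = -4356416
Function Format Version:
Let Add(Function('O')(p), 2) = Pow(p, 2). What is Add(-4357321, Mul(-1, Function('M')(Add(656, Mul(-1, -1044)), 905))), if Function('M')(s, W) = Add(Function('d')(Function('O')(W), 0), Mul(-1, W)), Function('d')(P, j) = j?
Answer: -4356416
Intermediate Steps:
Function('O')(p) = Add(-2, Pow(p, 2))
Function('M')(s, W) = Mul(-1, W) (Function('M')(s, W) = Add(0, Mul(-1, W)) = Mul(-1, W))
Add(-4357321, Mul(-1, Function('M')(Add(656, Mul(-1, -1044)), 905))) = Add(-4357321, Mul(-1, Mul(-1, 905))) = Add(-4357321, Mul(-1, -905)) = Add(-4357321, 905) = -4356416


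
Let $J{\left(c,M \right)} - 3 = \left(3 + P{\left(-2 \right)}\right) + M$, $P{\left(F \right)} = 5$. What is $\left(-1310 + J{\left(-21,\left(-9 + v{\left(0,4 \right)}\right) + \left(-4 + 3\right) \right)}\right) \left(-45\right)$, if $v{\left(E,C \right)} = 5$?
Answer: $58680$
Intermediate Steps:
$J{\left(c,M \right)} = 11 + M$ ($J{\left(c,M \right)} = 3 + \left(\left(3 + 5\right) + M\right) = 3 + \left(8 + M\right) = 11 + M$)
$\left(-1310 + J{\left(-21,\left(-9 + v{\left(0,4 \right)}\right) + \left(-4 + 3\right) \right)}\right) \left(-45\right) = \left(-1310 + \left(11 + \left(\left(-9 + 5\right) + \left(-4 + 3\right)\right)\right)\right) \left(-45\right) = \left(-1310 + \left(11 - 5\right)\right) \left(-45\right) = \left(-1310 + 6\right) \left(-45\right) = \left(-1304\right) \left(-45\right) = 58680$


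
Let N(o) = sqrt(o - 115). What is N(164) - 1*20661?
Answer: -20654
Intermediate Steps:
N(o) = sqrt(-115 + o)
N(164) - 1*20661 = sqrt(-115 + 164) - 1*20661 = sqrt(49) - 20661 = 7 - 20661 = -20654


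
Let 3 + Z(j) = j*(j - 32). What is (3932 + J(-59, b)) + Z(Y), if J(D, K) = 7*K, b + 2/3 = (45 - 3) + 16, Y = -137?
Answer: 82450/3 ≈ 27483.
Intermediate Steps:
Z(j) = -3 + j*(-32 + j) (Z(j) = -3 + j*(j - 32) = -3 + j*(-32 + j))
b = 172/3 (b = -2/3 + ((45 - 3) + 16) = -2/3 + (42 + 16) = -2/3 + 58 = 172/3 ≈ 57.333)
(3932 + J(-59, b)) + Z(Y) = (3932 + 7*(172/3)) + (-3 + (-137)**2 - 32*(-137)) = (3932 + 1204/3) + (-3 + 18769 + 4384) = 13000/3 + 23150 = 82450/3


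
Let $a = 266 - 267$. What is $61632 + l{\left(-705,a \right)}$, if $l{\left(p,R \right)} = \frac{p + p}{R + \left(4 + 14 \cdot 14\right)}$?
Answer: $\frac{12263358}{199} \approx 61625.0$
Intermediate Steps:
$a = -1$
$l{\left(p,R \right)} = \frac{2 p}{200 + R}$ ($l{\left(p,R \right)} = \frac{2 p}{R + \left(4 + 196\right)} = \frac{2 p}{R + 200} = \frac{2 p}{200 + R}$)
$61632 + l{\left(-705,a \right)} = 61632 + 2 \left(-705\right) \frac{1}{200 - 1} = 61632 + 2 \left(-705\right) \frac{1}{199} = 61632 - \frac{1410}{199} = \frac{12263358}{199}$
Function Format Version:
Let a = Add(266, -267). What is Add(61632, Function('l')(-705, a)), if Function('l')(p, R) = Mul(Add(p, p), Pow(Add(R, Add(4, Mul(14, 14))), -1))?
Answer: Rational(12263358, 199) ≈ 61625.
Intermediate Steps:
a = -1
Function('l')(p, R) = Mul(2, p, Pow(Add(200, R), -1)) (Function('l')(p, R) = Mul(Mul(2, p), Pow(Add(R, Add(4, 196)), -1)) = Mul(Mul(2, p), Pow(Add(R, 200), -1)) = Mul(Mul(2, p), Pow(Add(200, R), -1)) = Mul(2, p, Pow(Add(200, R), -1)))
Add(61632, Function('l')(-705, a)) = Add(61632, Mul(2, -705, Pow(Add(200, -1), -1))) = Add(61632, Mul(2, -705, Pow(199, -1))) = Add(61632, Mul(2, -705, Rational(1, 199))) = Add(61632, Rational(-1410, 199)) = Rational(12263358, 199)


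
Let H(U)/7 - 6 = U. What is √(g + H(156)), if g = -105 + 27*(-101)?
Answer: I*√1698 ≈ 41.207*I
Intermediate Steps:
H(U) = 42 + 7*U
g = -2832 (g = -105 - 2727 = -2832)
√(g + H(156)) = √(-2832 + (42 + 7*156)) = √(-2832 + (42 + 1092)) = √(-2832 + 1134) = √(-1698) = I*√1698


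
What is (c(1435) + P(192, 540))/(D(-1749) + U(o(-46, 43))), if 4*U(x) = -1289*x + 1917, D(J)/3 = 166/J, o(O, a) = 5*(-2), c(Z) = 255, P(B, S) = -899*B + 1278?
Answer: -398946900/8631817 ≈ -46.218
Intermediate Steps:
P(B, S) = 1278 - 899*B
o(O, a) = -10
D(J) = 498/J (D(J) = 3*(166/J) = 498/J)
U(x) = 1917/4 - 1289*x/4 (U(x) = (-1289*x + 1917)/4 = (1917 - 1289*x)/4 = 1917/4 - 1289*x/4)
(c(1435) + P(192, 540))/(D(-1749) + U(o(-46, 43))) = (255 + (1278 - 899*192))/(498/(-1749) + (1917/4 - 1289/4*(-10))) = (255 + (1278 - 172608))/(498*(-1/1749) + (1917/4 + 6445/2)) = (255 - 171330)/(-166/583 + 14807/4) = -171075/8631817/2332 = -171075*2332/8631817 = -398946900/8631817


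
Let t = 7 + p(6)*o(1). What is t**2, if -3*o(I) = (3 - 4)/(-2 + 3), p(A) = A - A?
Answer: 49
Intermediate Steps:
p(A) = 0
o(I) = 1/3 (o(I) = -(3 - 4)/(3*(-2 + 3)) = -(-1)/(3*1) = -(-1)/3 = -1/3*(-1) = 1/3)
t = 7 (t = 7 + 0*(1/3) = 7 + 0 = 7)
t**2 = 7**2 = 49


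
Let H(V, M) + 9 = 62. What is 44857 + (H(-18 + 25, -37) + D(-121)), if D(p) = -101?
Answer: 44809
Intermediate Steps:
H(V, M) = 53 (H(V, M) = -9 + 62 = 53)
44857 + (H(-18 + 25, -37) + D(-121)) = 44857 + (53 - 101) = 44857 - 48 = 44809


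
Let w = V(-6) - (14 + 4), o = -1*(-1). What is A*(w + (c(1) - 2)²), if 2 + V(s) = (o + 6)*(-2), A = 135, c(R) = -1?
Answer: -3375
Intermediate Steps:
o = 1
V(s) = -16 (V(s) = -2 + (1 + 6)*(-2) = -2 + 7*(-2) = -2 - 14 = -16)
w = -34 (w = -16 - (14 + 4) = -16 - 1*18 = -16 - 18 = -34)
A*(w + (c(1) - 2)²) = 135*(-34 + (-1 - 2)²) = 135*(-34 + (-3)²) = 135*(-34 + 9) = 135*(-25) = -3375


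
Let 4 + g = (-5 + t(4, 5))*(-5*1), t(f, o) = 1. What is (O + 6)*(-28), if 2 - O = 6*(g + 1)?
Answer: 2632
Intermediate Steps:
g = 16 (g = -4 + (-5 + 1)*(-5*1) = -4 - 4*(-5) = -4 + 20 = 16)
O = -100 (O = 2 - 6*(16 + 1) = 2 - 6*17 = 2 - 1*102 = 2 - 102 = -100)
(O + 6)*(-28) = (-100 + 6)*(-28) = -94*(-28) = 2632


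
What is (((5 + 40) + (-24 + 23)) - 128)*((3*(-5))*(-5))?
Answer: -6300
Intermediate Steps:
(((5 + 40) + (-24 + 23)) - 128)*((3*(-5))*(-5)) = ((45 - 1) - 128)*(-15*(-5)) = (44 - 128)*75 = -84*75 = -6300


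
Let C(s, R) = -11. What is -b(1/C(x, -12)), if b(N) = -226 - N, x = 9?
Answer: 2485/11 ≈ 225.91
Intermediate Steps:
-b(1/C(x, -12)) = -(-226 - 1/(-11)) = -(-226 - 1*(-1/11)) = -(-226 + 1/11) = -1*(-2485/11) = 2485/11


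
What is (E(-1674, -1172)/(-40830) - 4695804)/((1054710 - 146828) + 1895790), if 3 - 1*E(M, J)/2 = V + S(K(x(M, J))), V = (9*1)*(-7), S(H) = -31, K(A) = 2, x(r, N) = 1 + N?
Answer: -95864838757/57236963880 ≈ -1.6749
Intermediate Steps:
V = -63 (V = 9*(-7) = -63)
E(M, J) = 194 (E(M, J) = 6 - 2*(-63 - 31) = 6 - 2*(-94) = 6 + 188 = 194)
(E(-1674, -1172)/(-40830) - 4695804)/((1054710 - 146828) + 1895790) = (194/(-40830) - 4695804)/((1054710 - 146828) + 1895790) = (194*(-1/40830) - 4695804)/(907882 + 1895790) = (-97/20415 - 4695804)/2803672 = -95864838757/20415*1/2803672 = -95864838757/57236963880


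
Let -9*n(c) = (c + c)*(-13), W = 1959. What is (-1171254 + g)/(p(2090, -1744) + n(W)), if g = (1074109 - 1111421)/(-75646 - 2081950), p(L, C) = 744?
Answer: -947659840527/5180927395 ≈ -182.91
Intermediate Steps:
n(c) = 26*c/9 (n(c) = -(c + c)*(-13)/9 = -2*c*(-13)/9 = -(-26)*c/9 = 26*c/9)
g = 9328/539399 (g = -37312/(-2157596) = -37312*(-1/2157596) = 9328/539399 ≈ 0.017293)
(-1171254 + g)/(p(2090, -1744) + n(W)) = (-1171254 + 9328/539399)/(744 + (26/9)*1959) = -631773227018/(539399*(744 + 16978/3)) = -631773227018/(539399*19210/3) = -631773227018/539399*3/19210 = -947659840527/5180927395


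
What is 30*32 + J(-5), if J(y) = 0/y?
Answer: 960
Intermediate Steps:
J(y) = 0
30*32 + J(-5) = 30*32 + 0 = 960 + 0 = 960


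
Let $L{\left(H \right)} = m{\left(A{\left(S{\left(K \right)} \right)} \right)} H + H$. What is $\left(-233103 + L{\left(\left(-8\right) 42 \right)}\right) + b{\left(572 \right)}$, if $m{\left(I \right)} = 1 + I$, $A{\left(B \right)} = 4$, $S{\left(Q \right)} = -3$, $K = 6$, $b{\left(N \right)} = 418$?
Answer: $-234701$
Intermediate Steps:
$L{\left(H \right)} = 6 H$ ($L{\left(H \right)} = \left(1 + 4\right) H + H = 5 H + H = 6 H$)
$\left(-233103 + L{\left(\left(-8\right) 42 \right)}\right) + b{\left(572 \right)} = \left(-233103 + 6 \left(\left(-8\right) 42\right)\right) + 418 = \left(-233103 + 6 \left(-336\right)\right) + 418 = \left(-233103 - 2016\right) + 418 = -235119 + 418 = -234701$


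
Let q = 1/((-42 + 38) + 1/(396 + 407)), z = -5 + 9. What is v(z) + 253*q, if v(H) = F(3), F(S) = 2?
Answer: -196737/3211 ≈ -61.270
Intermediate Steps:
z = 4
v(H) = 2
q = -803/3211 (q = 1/(-4 + 1/803) = 1/(-3211/803) = -803/3211 ≈ -0.25008)
v(z) + 253*q = 2 + 253*(-803/3211) = 2 - 203159/3211 = -196737/3211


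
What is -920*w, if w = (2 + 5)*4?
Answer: -25760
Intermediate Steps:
w = 28 (w = 7*4 = 28)
-920*w = -920*28 = -25760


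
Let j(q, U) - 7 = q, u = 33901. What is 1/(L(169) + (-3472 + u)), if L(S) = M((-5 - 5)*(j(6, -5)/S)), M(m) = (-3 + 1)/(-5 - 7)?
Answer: 6/182575 ≈ 3.2863e-5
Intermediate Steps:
j(q, U) = 7 + q
M(m) = ⅙ (M(m) = -2/(-12) = -2*(-1/12) = ⅙)
L(S) = ⅙
1/(L(169) + (-3472 + u)) = 1/(⅙ + (-3472 + 33901)) = 1/(⅙ + 30429) = 1/(182575/6) = 6/182575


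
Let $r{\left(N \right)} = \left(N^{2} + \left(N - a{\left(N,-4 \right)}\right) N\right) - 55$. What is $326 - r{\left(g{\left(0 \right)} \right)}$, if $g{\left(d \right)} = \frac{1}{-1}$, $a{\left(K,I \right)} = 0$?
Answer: $379$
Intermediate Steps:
$g{\left(d \right)} = -1$
$r{\left(N \right)} = -55 + 2 N^{2}$ ($r{\left(N \right)} = \left(N^{2} + \left(N - 0\right) N\right) - 55 = \left(N^{2} + \left(N + 0\right) N\right) - 55 = \left(N^{2} + N N\right) - 55 = \left(N^{2} + N^{2}\right) - 55 = 2 N^{2} - 55 = -55 + 2 N^{2}$)
$326 - r{\left(g{\left(0 \right)} \right)} = 326 - \left(-55 + 2 \left(-1\right)^{2}\right) = 326 - \left(-55 + 2 \cdot 1\right) = 326 - \left(-55 + 2\right) = 326 - -53 = 326 + 53 = 379$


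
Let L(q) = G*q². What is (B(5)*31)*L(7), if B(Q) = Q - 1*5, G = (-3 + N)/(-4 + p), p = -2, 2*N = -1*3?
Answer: 0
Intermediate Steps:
N = -3/2 (N = (-1*3)/2 = (½)*(-3) = -3/2 ≈ -1.5000)
G = ¾ (G = (-3 - 3/2)/(-4 - 2) = -9/2/(-6) = -9/2*(-⅙) = ¾ ≈ 0.75000)
L(q) = 3*q²/4
B(Q) = -5 + Q (B(Q) = Q - 5 = -5 + Q)
(B(5)*31)*L(7) = ((-5 + 5)*31)*((¾)*7²) = (0*31)*((¾)*49) = 0*(147/4) = 0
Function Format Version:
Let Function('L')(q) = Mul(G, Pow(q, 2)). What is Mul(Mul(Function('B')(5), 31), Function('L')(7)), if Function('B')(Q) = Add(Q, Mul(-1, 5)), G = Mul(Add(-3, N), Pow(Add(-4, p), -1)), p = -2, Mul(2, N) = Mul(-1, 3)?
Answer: 0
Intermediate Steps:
N = Rational(-3, 2) (N = Mul(Rational(1, 2), Mul(-1, 3)) = Mul(Rational(1, 2), -3) = Rational(-3, 2) ≈ -1.5000)
G = Rational(3, 4) (G = Mul(Add(-3, Rational(-3, 2)), Pow(Add(-4, -2), -1)) = Mul(Rational(-9, 2), Pow(-6, -1)) = Mul(Rational(-9, 2), Rational(-1, 6)) = Rational(3, 4) ≈ 0.75000)
Function('L')(q) = Mul(Rational(3, 4), Pow(q, 2))
Function('B')(Q) = Add(-5, Q) (Function('B')(Q) = Add(Q, -5) = Add(-5, Q))
Mul(Mul(Function('B')(5), 31), Function('L')(7)) = Mul(Mul(Add(-5, 5), 31), Mul(Rational(3, 4), Pow(7, 2))) = Mul(Mul(0, 31), Mul(Rational(3, 4), 49)) = Mul(0, Rational(147, 4)) = 0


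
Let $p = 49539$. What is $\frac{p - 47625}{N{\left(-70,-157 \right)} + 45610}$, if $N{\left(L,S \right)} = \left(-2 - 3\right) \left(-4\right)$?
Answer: $\frac{319}{7605} \approx 0.041946$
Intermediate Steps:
$N{\left(L,S \right)} = 20$ ($N{\left(L,S \right)} = \left(-5\right) \left(-4\right) = 20$)
$\frac{p - 47625}{N{\left(-70,-157 \right)} + 45610} = \frac{49539 - 47625}{20 + 45610} = \frac{1914}{45630} = 1914 \cdot \frac{1}{45630} = \frac{319}{7605}$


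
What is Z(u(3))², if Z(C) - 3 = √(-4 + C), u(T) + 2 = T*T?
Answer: (3 + √3)² ≈ 22.392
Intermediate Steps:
u(T) = -2 + T² (u(T) = -2 + T*T = -2 + T²)
Z(C) = 3 + √(-4 + C)
Z(u(3))² = (3 + √(-4 + (-2 + 3²)))² = (3 + √(-4 + (-2 + 9)))² = (3 + √(-4 + 7))² = (3 + √3)²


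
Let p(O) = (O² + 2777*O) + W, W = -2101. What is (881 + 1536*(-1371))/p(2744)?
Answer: -2104975/15147523 ≈ -0.13896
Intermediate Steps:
p(O) = -2101 + O² + 2777*O (p(O) = (O² + 2777*O) - 2101 = -2101 + O² + 2777*O)
(881 + 1536*(-1371))/p(2744) = (881 + 1536*(-1371))/(-2101 + 2744² + 2777*2744) = (881 - 2105856)/(-2101 + 7529536 + 7620088) = -2104975/15147523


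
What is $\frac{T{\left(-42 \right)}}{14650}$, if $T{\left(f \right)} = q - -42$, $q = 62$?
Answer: $\frac{52}{7325} \approx 0.007099$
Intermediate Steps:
$T{\left(f \right)} = 104$ ($T{\left(f \right)} = 62 - -42 = 62 + 42 = 104$)
$\frac{T{\left(-42 \right)}}{14650} = \frac{104}{14650} = 104 \cdot \frac{1}{14650} = \frac{52}{7325}$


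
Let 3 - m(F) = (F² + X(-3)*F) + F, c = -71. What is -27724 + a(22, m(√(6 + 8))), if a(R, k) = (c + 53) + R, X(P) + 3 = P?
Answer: -27720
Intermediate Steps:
X(P) = -3 + P
m(F) = 3 - F² + 5*F (m(F) = 3 - ((F² + (-3 - 3)*F) + F) = 3 - ((F² - 6*F) + F) = 3 - (F² - 5*F) = 3 + (-F² + 5*F) = 3 - F² + 5*F)
a(R, k) = -18 + R (a(R, k) = (-71 + 53) + R = -18 + R)
-27724 + a(22, m(√(6 + 8))) = -27724 + (-18 + 22) = -27724 + 4 = -27720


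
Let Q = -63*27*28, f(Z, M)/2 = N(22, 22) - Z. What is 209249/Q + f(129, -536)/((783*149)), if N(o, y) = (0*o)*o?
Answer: -904620041/205800588 ≈ -4.3956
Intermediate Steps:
N(o, y) = 0 (N(o, y) = 0*o = 0)
f(Z, M) = -2*Z (f(Z, M) = 2*(0 - Z) = 2*(-Z) = -2*Z)
Q = -47628 (Q = -1701*28 = -47628)
209249/Q + f(129, -536)/((783*149)) = 209249/(-47628) + (-2*129)/((783*149)) = 209249*(-1/47628) - 258/116667 = -209249/47628 - 258*1/116667 = -209249/47628 - 86/38889 = -904620041/205800588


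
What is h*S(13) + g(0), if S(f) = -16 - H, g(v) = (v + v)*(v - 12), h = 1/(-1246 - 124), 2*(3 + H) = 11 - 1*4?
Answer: 33/2740 ≈ 0.012044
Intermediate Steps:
H = ½ (H = -3 + (11 - 1*4)/2 = -3 + (11 - 4)/2 = -3 + (½)*7 = -3 + 7/2 = ½ ≈ 0.50000)
h = -1/1370 (h = 1/(-1370) = -1/1370 ≈ -0.00072993)
g(v) = 2*v*(-12 + v) (g(v) = (2*v)*(-12 + v) = 2*v*(-12 + v))
S(f) = -33/2 (S(f) = -16 - 1*½ = -16 - ½ = -33/2)
h*S(13) + g(0) = -1/1370*(-33/2) + 2*0*(-12 + 0) = 33/2740 + 2*0*(-12) = 33/2740 + 0 = 33/2740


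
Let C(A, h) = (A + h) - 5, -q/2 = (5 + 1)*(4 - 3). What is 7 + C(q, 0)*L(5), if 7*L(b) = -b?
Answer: 134/7 ≈ 19.143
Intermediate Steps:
q = -12 (q = -2*(5 + 1)*(4 - 3) = -12 ≈ -12.000)
L(b) = -b/7 (L(b) = (-b)/7 = -b/7)
C(A, h) = -5 + A + h
7 + C(q, 0)*L(5) = 7 + (-5 - 12 + 0)*(-⅐*5) = 7 - 17*(-5/7) = 7 + 85/7 = 134/7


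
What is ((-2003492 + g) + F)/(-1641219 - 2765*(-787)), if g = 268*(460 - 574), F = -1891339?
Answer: -3925383/534836 ≈ -7.3394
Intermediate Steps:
g = -30552 (g = 268*(-114) = -30552)
((-2003492 + g) + F)/(-1641219 - 2765*(-787)) = ((-2003492 - 30552) - 1891339)/(-1641219 - 2765*(-787)) = (-2034044 - 1891339)/(-1641219 + 2176055) = -3925383/534836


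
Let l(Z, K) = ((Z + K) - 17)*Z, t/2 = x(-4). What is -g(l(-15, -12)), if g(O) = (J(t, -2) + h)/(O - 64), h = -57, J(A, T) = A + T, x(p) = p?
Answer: 67/596 ≈ 0.11242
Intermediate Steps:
t = -8 (t = 2*(-4) = -8)
l(Z, K) = Z*(-17 + K + Z) (l(Z, K) = ((K + Z) - 17)*Z = (-17 + K + Z)*Z = Z*(-17 + K + Z))
g(O) = -67/(-64 + O) (g(O) = ((-8 - 2) - 57)/(O - 64) = (-10 - 57)/(-64 + O) = -67/(-64 + O))
-g(l(-15, -12)) = -(-67)/(-64 - 15*(-17 - 12 - 15)) = -(-67)/(-64 - 15*(-44)) = -(-67)/(-64 + 660) = -(-67)/596 = -1*(-67/596) = 67/596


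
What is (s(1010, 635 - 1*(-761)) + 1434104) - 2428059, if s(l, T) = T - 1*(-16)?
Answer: -992543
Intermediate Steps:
s(l, T) = 16 + T (s(l, T) = T + 16 = 16 + T)
(s(1010, 635 - 1*(-761)) + 1434104) - 2428059 = ((16 + (635 - 1*(-761))) + 1434104) - 2428059 = ((16 + (635 + 761)) + 1434104) - 2428059 = ((16 + 1396) + 1434104) - 2428059 = (1412 + 1434104) - 2428059 = 1435516 - 2428059 = -992543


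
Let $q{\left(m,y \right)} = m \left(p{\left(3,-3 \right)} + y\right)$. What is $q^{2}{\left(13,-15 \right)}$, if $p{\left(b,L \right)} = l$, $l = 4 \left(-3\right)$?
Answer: $123201$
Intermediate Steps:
$l = -12$
$p{\left(b,L \right)} = -12$
$q{\left(m,y \right)} = m \left(-12 + y\right)$
$q^{2}{\left(13,-15 \right)} = \left(13 \left(-12 - 15\right)\right)^{2} = \left(13 \left(-27\right)\right)^{2} = \left(-351\right)^{2} = 123201$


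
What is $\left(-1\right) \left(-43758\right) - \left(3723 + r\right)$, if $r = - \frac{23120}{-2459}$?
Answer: $\frac{98422945}{2459} \approx 40026.0$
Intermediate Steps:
$r = \frac{23120}{2459}$ ($r = \left(-23120\right) \left(- \frac{1}{2459}\right) = \frac{23120}{2459} \approx 9.4022$)
$\left(-1\right) \left(-43758\right) - \left(3723 + r\right) = \left(-1\right) \left(-43758\right) - \left(3723 + \frac{23120}{2459}\right) = 43758 - \frac{9177977}{2459} = \frac{98422945}{2459}$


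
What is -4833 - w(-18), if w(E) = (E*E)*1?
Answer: -5157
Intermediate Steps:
w(E) = E**2 (w(E) = E**2*1 = E**2)
-4833 - w(-18) = -4833 - 1*(-18)**2 = -4833 - 1*324 = -4833 - 324 = -5157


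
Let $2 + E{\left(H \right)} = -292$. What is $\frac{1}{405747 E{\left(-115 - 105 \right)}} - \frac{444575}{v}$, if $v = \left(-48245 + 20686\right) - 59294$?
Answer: $\frac{17677727278499}{3453553730718} \approx 5.1187$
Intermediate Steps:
$E{\left(H \right)} = -294$ ($E{\left(H \right)} = -2 - 292 = -294$)
$v = -86853$ ($v = -27559 - 59294 = -86853$)
$\frac{1}{405747 E{\left(-115 - 105 \right)}} - \frac{444575}{v} = \frac{1}{405747 \left(-294\right)} - \frac{444575}{-86853} = \frac{1}{405747} \left(- \frac{1}{294}\right) - - \frac{444575}{86853} = - \frac{1}{119289618} + \frac{444575}{86853} = \frac{17677727278499}{3453553730718}$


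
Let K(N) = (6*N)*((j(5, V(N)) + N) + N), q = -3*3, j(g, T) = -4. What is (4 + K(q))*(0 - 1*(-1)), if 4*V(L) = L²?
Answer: 1192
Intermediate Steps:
V(L) = L²/4
q = -9
K(N) = 6*N*(-4 + 2*N) (K(N) = (6*N)*((-4 + N) + N) = (6*N)*(-4 + 2*N) = 6*N*(-4 + 2*N))
(4 + K(q))*(0 - 1*(-1)) = (4 + 12*(-9)*(-2 - 9))*(0 - 1*(-1)) = (4 + 12*(-9)*(-11))*(0 + 1) = (4 + 1188)*1 = 1192*1 = 1192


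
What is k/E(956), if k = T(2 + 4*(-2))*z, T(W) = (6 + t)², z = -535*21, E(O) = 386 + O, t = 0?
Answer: -202230/671 ≈ -301.39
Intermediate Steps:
z = -11235
T(W) = 36 (T(W) = (6 + 0)² = 6² = 36)
k = -404460 (k = 36*(-11235) = -404460)
k/E(956) = -404460/(386 + 956) = -404460/1342 = -404460*1/1342 = -202230/671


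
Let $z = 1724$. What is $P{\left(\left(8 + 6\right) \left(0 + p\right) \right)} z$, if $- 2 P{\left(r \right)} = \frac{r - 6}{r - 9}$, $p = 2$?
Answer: $- \frac{18964}{19} \approx -998.11$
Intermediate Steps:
$P{\left(r \right)} = - \frac{-6 + r}{2 \left(-9 + r\right)}$ ($P{\left(r \right)} = - \frac{\left(r - 6\right) \frac{1}{r - 9}}{2} = - \frac{\left(r - 6\right) \frac{1}{-9 + r}}{2} = - \frac{\left(-6 + r\right) \frac{1}{-9 + r}}{2} = - \frac{\frac{1}{-9 + r} \left(-6 + r\right)}{2} = - \frac{-6 + r}{2 \left(-9 + r\right)}$)
$P{\left(\left(8 + 6\right) \left(0 + p\right) \right)} z = \frac{6 - \left(8 + 6\right) \left(0 + 2\right)}{2 \left(-9 + \left(8 + 6\right) \left(0 + 2\right)\right)} 1724 = \frac{6 - 14 \cdot 2}{2 \left(-9 + 14 \cdot 2\right)} 1724 = \frac{6 - 28}{2 \left(-9 + 28\right)} 1724 = \frac{6 - 28}{2 \cdot 19} \cdot 1724 = \frac{1}{2} \cdot \frac{1}{19} \left(-22\right) 1724 = \left(- \frac{11}{19}\right) 1724 = - \frac{18964}{19}$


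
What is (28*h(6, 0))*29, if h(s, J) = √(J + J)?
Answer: 0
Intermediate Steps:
h(s, J) = √2*√J (h(s, J) = √(2*J) = √2*√J)
(28*h(6, 0))*29 = (28*(√2*√0))*29 = (28*(√2*0))*29 = (28*0)*29 = 0*29 = 0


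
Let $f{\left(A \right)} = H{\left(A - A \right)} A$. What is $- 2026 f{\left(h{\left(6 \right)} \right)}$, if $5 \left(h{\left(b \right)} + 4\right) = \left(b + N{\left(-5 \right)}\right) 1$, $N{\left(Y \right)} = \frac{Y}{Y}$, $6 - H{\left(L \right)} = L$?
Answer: $\frac{158028}{5} \approx 31606.0$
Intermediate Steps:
$H{\left(L \right)} = 6 - L$
$N{\left(Y \right)} = 1$
$h{\left(b \right)} = - \frac{19}{5} + \frac{b}{5}$ ($h{\left(b \right)} = -4 + \frac{\left(b + 1\right) 1}{5} = -4 + \frac{\left(1 + b\right) 1}{5} = -4 + \frac{1 + b}{5} = -4 + \left(\frac{1}{5} + \frac{b}{5}\right) = - \frac{19}{5} + \frac{b}{5}$)
$f{\left(A \right)} = 6 A$ ($f{\left(A \right)} = \left(6 - \left(A - A\right)\right) A = \left(6 - 0\right) A = \left(6 + 0\right) A = 6 A$)
$- 2026 f{\left(h{\left(6 \right)} \right)} = - 2026 \cdot 6 \left(- \frac{19}{5} + \frac{1}{5} \cdot 6\right) = - 2026 \cdot 6 \left(- \frac{19}{5} + \frac{6}{5}\right) = - 2026 \cdot 6 \left(- \frac{13}{5}\right) = \left(-2026\right) \left(- \frac{78}{5}\right) = \frac{158028}{5}$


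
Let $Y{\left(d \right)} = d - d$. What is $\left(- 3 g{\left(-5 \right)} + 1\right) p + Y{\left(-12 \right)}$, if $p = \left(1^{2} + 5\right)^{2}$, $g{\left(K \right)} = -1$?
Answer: $144$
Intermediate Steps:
$Y{\left(d \right)} = 0$
$p = 36$ ($p = \left(1 + 5\right)^{2} = 6^{2} = 36$)
$\left(- 3 g{\left(-5 \right)} + 1\right) p + Y{\left(-12 \right)} = \left(\left(-3\right) \left(-1\right) + 1\right) 36 + 0 = \left(3 + 1\right) 36 + 0 = 4 \cdot 36 + 0 = 144 + 0 = 144$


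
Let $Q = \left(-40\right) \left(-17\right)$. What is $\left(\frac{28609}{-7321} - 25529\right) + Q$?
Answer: $- \frac{181948138}{7321} \approx -24853.0$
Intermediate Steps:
$Q = 680$
$\left(\frac{28609}{-7321} - 25529\right) + Q = \left(\frac{28609}{-7321} - 25529\right) + 680 = \left(28609 \left(- \frac{1}{7321}\right) - 25529\right) + 680 = \left(- \frac{28609}{7321} - 25529\right) + 680 = - \frac{186926418}{7321} + 680 = - \frac{181948138}{7321}$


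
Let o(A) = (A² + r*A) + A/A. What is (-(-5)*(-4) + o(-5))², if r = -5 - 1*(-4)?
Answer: 121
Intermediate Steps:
r = -1 (r = -5 + 4 = -1)
o(A) = 1 + A² - A (o(A) = (A² - A) + A/A = (A² - A) + 1 = 1 + A² - A)
(-(-5)*(-4) + o(-5))² = (-(-5)*(-4) + (1 + (-5)² - 1*(-5)))² = (-1*20 + (1 + 25 + 5))² = (-20 + 31)² = 11² = 121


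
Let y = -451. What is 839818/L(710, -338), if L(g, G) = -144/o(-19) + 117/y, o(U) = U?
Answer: 7196400442/62721 ≈ 1.1474e+5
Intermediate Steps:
L(g, G) = 62721/8569 (L(g, G) = -144/(-19) + 117/(-451) = -144*(-1/19) + 117*(-1/451) = 144/19 - 117/451 = 62721/8569)
839818/L(710, -338) = 839818/(62721/8569) = 839818*(8569/62721) = 7196400442/62721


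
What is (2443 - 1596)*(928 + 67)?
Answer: 842765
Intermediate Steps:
(2443 - 1596)*(928 + 67) = 847*995 = 842765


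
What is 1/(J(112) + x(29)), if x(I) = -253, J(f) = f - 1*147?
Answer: -1/288 ≈ -0.0034722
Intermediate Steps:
J(f) = -147 + f (J(f) = f - 147 = -147 + f)
1/(J(112) + x(29)) = 1/((-147 + 112) - 253) = 1/(-35 - 253) = 1/(-288) = -1/288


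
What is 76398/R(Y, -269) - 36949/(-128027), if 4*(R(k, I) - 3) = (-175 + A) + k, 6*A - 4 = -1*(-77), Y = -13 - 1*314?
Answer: -78212841571/122009731 ≈ -641.04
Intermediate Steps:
Y = -327 (Y = -13 - 314 = -327)
A = 27/2 (A = ⅔ + (-1*(-77))/6 = ⅔ + (⅙)*77 = ⅔ + 77/6 = 27/2 ≈ 13.500)
R(k, I) = -299/8 + k/4 (R(k, I) = 3 + ((-175 + 27/2) + k)/4 = 3 + (-323/2 + k)/4 = 3 + (-323/8 + k/4) = -299/8 + k/4)
76398/R(Y, -269) - 36949/(-128027) = 76398/(-299/8 + (¼)*(-327)) - 36949/(-128027) = 76398/(-299/8 - 327/4) - 36949*(-1/128027) = 76398/(-953/8) + 36949/128027 = 76398*(-8/953) + 36949/128027 = -611184/953 + 36949/128027 = -78212841571/122009731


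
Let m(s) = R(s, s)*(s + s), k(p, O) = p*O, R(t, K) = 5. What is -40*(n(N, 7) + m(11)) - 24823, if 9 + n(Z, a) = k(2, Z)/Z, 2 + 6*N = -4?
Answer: -28943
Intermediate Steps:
k(p, O) = O*p
N = -1 (N = -⅓ + (⅙)*(-4) = -⅓ - ⅔ = -1)
n(Z, a) = -7 (n(Z, a) = -9 + (Z*2)/Z = -9 + (2*Z)/Z = -9 + 2 = -7)
m(s) = 10*s (m(s) = 5*(s + s) = 5*(2*s) = 10*s)
-40*(n(N, 7) + m(11)) - 24823 = -40*(-7 + 10*11) - 24823 = -40*(-7 + 110) - 24823 = -40*103 - 24823 = -4120 - 24823 = -28943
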